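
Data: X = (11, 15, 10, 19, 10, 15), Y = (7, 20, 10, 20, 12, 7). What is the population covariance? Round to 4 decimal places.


Cov = (1/n)*sum((xi-xbar)(yi-ybar))
n = 6, xbar = 80/6 = 40/3 ≈ 13.333333, ybar = 76/6 = 38/3 ≈ 12.666667
sum((xi-xbar)(yi-ybar)) = 206/3 ≈ 68.666667
Cov = 68.666667 / 6 = 103/9 ≈ 11.444444

11.4444


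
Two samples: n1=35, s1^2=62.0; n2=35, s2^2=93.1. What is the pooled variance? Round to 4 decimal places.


sp^2 = ((n1-1)*s1^2 + (n2-1)*s2^2)/(n1+n2-2)
(n1-1)*s1^2 = 34 * 62.0 = 2108
(n2-1)*s2^2 = 34 * 93.1 = 3165.4
numerator = 2108 + 3165.4 = 5273.4
n1+n2-2 = 68
sp^2 = 5273.4 / 68 = 77.55

77.5500


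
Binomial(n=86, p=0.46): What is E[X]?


E[X] = n*p = 86 * 0.46 = 39.56

39.56


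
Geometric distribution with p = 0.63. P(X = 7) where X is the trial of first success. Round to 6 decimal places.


P = (1-p)^(k-1) * p
(1-p)^(k-1) = 0.37^6 ≈ 0.002565726
P = 0.002565726 * 0.63 ≈ 0.001616408

0.001616


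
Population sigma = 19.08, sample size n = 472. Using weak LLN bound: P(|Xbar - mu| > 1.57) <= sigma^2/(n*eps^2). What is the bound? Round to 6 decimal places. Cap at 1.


bound = min(1, sigma^2/(n*eps^2))
sigma^2 = 19.08^2 = 364.0464
n*eps^2 = 472 * 1.57^2 = 472 * 2.4649 = 1163.4328
sigma^2/(n*eps^2) = 364.0464 / 1163.4328 ≈ 0.31290711

0.312907


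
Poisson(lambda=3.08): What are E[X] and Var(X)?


E[X] = Var(X) = lambda = 3.08

3.08, 3.08


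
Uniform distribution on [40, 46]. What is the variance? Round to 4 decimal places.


Var = (b-a)^2 / 12
(b-a)^2 = (46 - 40)^2 = 36
Var = 36/12 = 3

3.0000


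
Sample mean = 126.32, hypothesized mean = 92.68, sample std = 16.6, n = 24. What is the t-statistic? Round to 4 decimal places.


t = (xbar - mu0) / (s/sqrt(n))
xbar - mu0 = 126.32 - 92.68 = 33.64
sqrt(24) ≈ 4.89897949
s/sqrt(n) = 16.6 / 4.89897949 ≈ 3.38846081
t = 33.64 / 3.38846081 ≈ 9.927811

9.9278


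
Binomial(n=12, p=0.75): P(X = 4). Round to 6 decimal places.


P = C(n,k) * p^k * (1-p)^(n-k)
C(12,4) = 495
p^k = 0.75^4 = 81/256 ≈ 0.3164063
(1-p)^(n-k) = 0.25^8 ≈ 0.00001525879
P = 495 * 0.3164063 * 0.00001525879 ≈ 0.002390

0.002390


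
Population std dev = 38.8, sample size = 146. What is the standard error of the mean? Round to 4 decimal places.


SE = sigma / sqrt(n)
sqrt(146) ≈ 12.083046
SE = 38.8 / 12.083046 ≈ 3.211111

3.2111


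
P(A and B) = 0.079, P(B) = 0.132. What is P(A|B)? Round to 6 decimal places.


P(A|B) = P(A and B) / P(B) = 0.079 / 0.132 = 79/132 ≈ 0.59848485

0.598485


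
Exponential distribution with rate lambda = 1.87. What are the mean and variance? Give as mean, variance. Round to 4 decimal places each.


mean = 1/lam, var = 1/lam^2
mean = 1 / 1.87 = 100/187 ≈ 0.534759
lam^2 = 1.87^2 = 3.4969
var = 1 / 3.4969 ≈ 0.285968

0.5348, 0.2860


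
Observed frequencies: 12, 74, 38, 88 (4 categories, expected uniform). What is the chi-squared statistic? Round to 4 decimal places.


chi2 = sum((O-E)^2/E), E = total/4
total = 212, E = 212/4 = 53
(12 - 53)^2 / 53 = 1681 / 53 = 1681/53 ≈ 31.716981
(74 - 53)^2 / 53 = 441 / 53 = 441/53 ≈ 8.320755
(38 - 53)^2 / 53 = 225 / 53 = 225/53 ≈ 4.245283
(88 - 53)^2 / 53 = 1225 / 53 = 1225/53 ≈ 23.113208
chi2 = 3572/53 ≈ 67.396226

67.3962


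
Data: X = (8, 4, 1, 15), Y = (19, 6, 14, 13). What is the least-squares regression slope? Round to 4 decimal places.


b = sum((xi-xbar)(yi-ybar)) / sum((xi-xbar)^2)
n = 4, xbar = 28/4 = 7, ybar = 52/4 = 13
Sxy = sum((xi-xbar)(yi-ybar)) = 21
Sxx = sum((xi-xbar)^2) = 110
b = Sxy / Sxx = 21/110 ≈ 0.190909

0.1909


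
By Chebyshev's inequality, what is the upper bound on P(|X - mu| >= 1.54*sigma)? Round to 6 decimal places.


P <= 1/k^2
k^2 = 1.54^2 = 2.3716
1/k^2 = 1 / 2.3716 = 2500/5929 ≈ 0.42165627

0.421656


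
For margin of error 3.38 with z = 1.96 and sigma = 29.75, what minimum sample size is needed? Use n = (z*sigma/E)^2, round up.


z*sigma/E = 1.96 * 29.75 / 3.38 = 5831/338 ≈ 17.251479
(z*sigma/E)^2 ≈ 297.613538
round up: n = 298

298


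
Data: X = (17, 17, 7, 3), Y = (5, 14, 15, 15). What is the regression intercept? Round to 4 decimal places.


a = ybar - b*xbar, where b = sum((xi-xbar)(yi-ybar)) / sum((xi-xbar)^2)
n = 4, xbar = 44/4 = 11, ybar = 49/4 = 12.25
Sxy = sum((xi-xbar)(yi-ybar)) = -66
Sxx = sum((xi-xbar)^2) = 152
b = Sxy / Sxx = -33/76 ≈ -0.434211
a = 12.25 - (-0.434211) * 11 = 647/38 ≈ 17.026316

17.0263


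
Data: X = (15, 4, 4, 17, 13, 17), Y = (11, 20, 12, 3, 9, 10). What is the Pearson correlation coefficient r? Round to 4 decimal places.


r = sum((xi-xbar)(yi-ybar)) / sqrt(sum((xi-xbar)^2) * sum((yi-ybar)^2))
n = 6, xbar = 70/6 = 35/3 ≈ 11.666667, ybar = 65/6 ≈ 10.833333
Sxy = sum((xi-xbar)(yi-ybar)) = -382/3 ≈ -127.333333
Sxx = sum((xi-xbar)^2) = 562/3 ≈ 187.333333
Syy = sum((yi-ybar)^2) = 905/6 ≈ 150.833333
sqrt(Sxx*Syy) ≈ 168.095542
r = Sxy / sqrt(Sxx*Syy) = -127.333333 / 168.095542 ≈ -0.757506

-0.7575


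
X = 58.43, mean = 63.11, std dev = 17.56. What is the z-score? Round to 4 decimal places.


z = (X - mu) / sigma
X - mu = 58.43 - 63.11 = -4.68
z = -4.68 / 17.56 = -117/439 ≈ -0.266515

-0.2665


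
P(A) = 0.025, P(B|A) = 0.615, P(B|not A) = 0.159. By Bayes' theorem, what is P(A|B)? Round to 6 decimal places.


P(A|B) = P(B|A)*P(A) / P(B), P(B) = P(B|A)*P(A) + P(B|not A)*P(not A)
P(B|A)*P(A) = 0.615 * 0.025 = 0.015375
P(B|not A)*P(not A) = 0.159 * 0.975 = 0.155025
P(B) = 0.015375 + 0.155025 = 0.1704
P(A|B) = 0.015375 / 0.1704 = 205/2272 ≈ 0.09022887

0.090229


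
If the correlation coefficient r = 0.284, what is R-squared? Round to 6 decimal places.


R^2 = r^2 = (0.284)^2 = 0.080656

0.080656


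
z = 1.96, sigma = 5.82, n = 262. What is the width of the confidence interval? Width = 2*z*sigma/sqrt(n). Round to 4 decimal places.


width = 2*z*sigma/sqrt(n)
2*z*sigma = 2 * 1.96 * 5.82 = 22.8144
sqrt(262) ≈ 16.186414
width = 22.8144 / 16.186414 ≈ 1.409478

1.4095


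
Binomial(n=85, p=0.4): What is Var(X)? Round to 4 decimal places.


Var = n*p*(1-p) = 85 * 0.4 * 0.6 = 20.4

20.4000


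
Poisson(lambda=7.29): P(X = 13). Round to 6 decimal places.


P = e^(-lam) * lam^k / k!
e^(-7.29) ≈ 0.0006823281
lam^k = 7.29^13 ≈ 164232032682.606581
k! = 13! = 6227020800
P = 0.0006823281 * 164232032682.606581 / 6227020800 ≈ 0.017996

0.017996


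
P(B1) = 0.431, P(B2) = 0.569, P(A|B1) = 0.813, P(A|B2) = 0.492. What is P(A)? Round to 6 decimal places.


P(A) = P(A|B1)*P(B1) + P(A|B2)*P(B2)
P(A|B1)*P(B1) = 0.813 * 0.431 = 0.350403
P(A|B2)*P(B2) = 0.492 * 0.569 = 0.279948
P(A) = 0.350403 + 0.279948 = 0.630351

0.630351


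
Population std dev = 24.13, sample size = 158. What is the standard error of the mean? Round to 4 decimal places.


SE = sigma / sqrt(n)
sqrt(158) ≈ 12.569805
SE = 24.13 / 12.569805 ≈ 1.919680

1.9197


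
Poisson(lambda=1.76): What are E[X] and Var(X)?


E[X] = Var(X) = lambda = 1.76

1.76, 1.76


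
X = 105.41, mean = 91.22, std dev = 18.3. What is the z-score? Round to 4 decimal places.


z = (X - mu) / sigma
X - mu = 105.41 - 91.22 = 14.19
z = 14.19 / 18.3 = 473/610 ≈ 0.775410

0.7754


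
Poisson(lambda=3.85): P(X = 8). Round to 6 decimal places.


P = e^(-lam) * lam^k / k!
e^(-3.85) ≈ 0.02127974
lam^k = 3.85^8 ≈ 48270.948889
k! = 8! = 40320
P = 0.02127974 * 48270.948889 / 40320 ≈ 0.025476

0.025476


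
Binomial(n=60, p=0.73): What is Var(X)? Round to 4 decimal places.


Var = n*p*(1-p) = 60 * 0.73 * 0.27 = 11.826

11.8260


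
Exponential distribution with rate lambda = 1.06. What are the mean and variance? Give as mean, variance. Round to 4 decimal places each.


mean = 1/lam, var = 1/lam^2
mean = 1 / 1.06 = 50/53 ≈ 0.943396
lam^2 = 1.06^2 = 1.1236
var = 1 / 1.1236 = 2500/2809 ≈ 0.889996

0.9434, 0.8900


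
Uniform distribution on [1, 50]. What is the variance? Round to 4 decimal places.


Var = (b-a)^2 / 12
(b-a)^2 = (50 - 1)^2 = 2401
Var = 2401/12 ≈ 200.083333

200.0833


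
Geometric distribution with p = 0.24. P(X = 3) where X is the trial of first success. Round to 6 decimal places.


P = (1-p)^(k-1) * p
(1-p)^(k-1) = 0.76^2 = 0.5776
P = 0.5776 * 0.24 = 0.138624

0.138624


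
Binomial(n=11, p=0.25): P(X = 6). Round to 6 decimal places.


P = C(n,k) * p^k * (1-p)^(n-k)
C(11,6) = 462
p^k = 0.25^6 = 1/4096 ≈ 0.0002441406
(1-p)^(n-k) = 0.75^5 = 243/1024 ≈ 0.2373047
P = 462 * 0.0002441406 * 0.2373047 ≈ 0.026766

0.026766


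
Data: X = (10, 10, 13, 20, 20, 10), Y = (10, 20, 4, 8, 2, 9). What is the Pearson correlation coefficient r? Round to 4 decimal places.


r = sum((xi-xbar)(yi-ybar)) / sqrt(sum((xi-xbar)^2) * sum((yi-ybar)^2))
n = 6, xbar = 83/6 ≈ 13.833333, ybar = 53/6 ≈ 8.833333
Sxy = sum((xi-xbar)(yi-ybar)) = -547/6 ≈ -91.166667
Sxx = sum((xi-xbar)^2) = 725/6 ≈ 120.833333
Syy = sum((yi-ybar)^2) = 1181/6 ≈ 196.833333
sqrt(Sxx*Syy) ≈ 154.220711
r = Sxy / sqrt(Sxx*Syy) = -91.166667 / 154.220711 ≈ -0.591144

-0.5911


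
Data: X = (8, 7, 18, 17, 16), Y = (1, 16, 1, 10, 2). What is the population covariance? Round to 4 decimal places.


Cov = (1/n)*sum((xi-xbar)(yi-ybar))
n = 5, xbar = 66/5 = 13.2, ybar = 30/5 = 6
sum((xi-xbar)(yi-ybar)) = -56
Cov = -56 / 5 = -11.2

-11.2000


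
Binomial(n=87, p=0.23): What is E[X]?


E[X] = n*p = 87 * 0.23 = 20.01

20.01


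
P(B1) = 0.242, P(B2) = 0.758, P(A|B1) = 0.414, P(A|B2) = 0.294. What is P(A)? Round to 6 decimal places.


P(A) = P(A|B1)*P(B1) + P(A|B2)*P(B2)
P(A|B1)*P(B1) = 0.414 * 0.242 = 0.100188
P(A|B2)*P(B2) = 0.294 * 0.758 = 0.222852
P(A) = 0.100188 + 0.222852 = 0.32304

0.323040


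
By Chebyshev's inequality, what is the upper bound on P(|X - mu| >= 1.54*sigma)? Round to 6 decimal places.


P <= 1/k^2
k^2 = 1.54^2 = 2.3716
1/k^2 = 1 / 2.3716 = 2500/5929 ≈ 0.42165627

0.421656


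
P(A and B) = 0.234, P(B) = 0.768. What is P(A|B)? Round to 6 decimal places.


P(A|B) = P(A and B) / P(B) = 0.234 / 0.768 = 0.3046875

0.304688


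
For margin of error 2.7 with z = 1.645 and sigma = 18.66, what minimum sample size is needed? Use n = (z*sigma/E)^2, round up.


z*sigma/E = 1.645 * 18.66 / 2.7 = 102319/9000 ≈ 11.368778
(z*sigma/E)^2 ≈ 129.249108
round up: n = 130

130


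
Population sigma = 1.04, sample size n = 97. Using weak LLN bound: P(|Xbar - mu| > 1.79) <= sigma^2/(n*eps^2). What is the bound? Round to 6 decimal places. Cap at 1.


bound = min(1, sigma^2/(n*eps^2))
sigma^2 = 1.04^2 = 1.0816
n*eps^2 = 97 * 1.79^2 = 97 * 3.2041 = 310.7977
sigma^2/(n*eps^2) = 1.0816 / 310.7977 ≈ 0.00348008

0.003480


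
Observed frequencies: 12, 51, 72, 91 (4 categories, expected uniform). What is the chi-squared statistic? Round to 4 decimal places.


chi2 = sum((O-E)^2/E), E = total/4
total = 226, E = 226/4 = 56.5
(12 - 56.5)^2 / 56.5 = 1980.25 / 56.5 = 7921/226 ≈ 35.048673
(51 - 56.5)^2 / 56.5 = 30.25 / 56.5 = 121/226 ≈ 0.535398
(72 - 56.5)^2 / 56.5 = 240.25 / 56.5 = 961/226 ≈ 4.252212
(91 - 56.5)^2 / 56.5 = 1190.25 / 56.5 = 4761/226 ≈ 21.066372
chi2 = 6882/113 ≈ 60.902655

60.9027


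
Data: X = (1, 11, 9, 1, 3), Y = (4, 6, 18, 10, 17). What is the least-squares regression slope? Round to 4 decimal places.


b = sum((xi-xbar)(yi-ybar)) / sum((xi-xbar)^2)
n = 5, xbar = 25/5 = 5, ybar = 55/5 = 11
Sxy = sum((xi-xbar)(yi-ybar)) = 18
Sxx = sum((xi-xbar)^2) = 88
b = Sxy / Sxx = 9/44 ≈ 0.204545

0.2045


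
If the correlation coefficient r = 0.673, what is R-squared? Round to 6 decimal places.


R^2 = r^2 = (0.673)^2 = 0.452929

0.452929


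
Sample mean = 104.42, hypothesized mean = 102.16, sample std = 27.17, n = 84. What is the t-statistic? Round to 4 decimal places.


t = (xbar - mu0) / (s/sqrt(n))
xbar - mu0 = 104.42 - 102.16 = 2.26
sqrt(84) ≈ 9.16515139
s/sqrt(n) = 27.17 / 9.16515139 ≈ 2.96449004
t = 2.26 / 2.96449004 ≈ 0.762357

0.7624


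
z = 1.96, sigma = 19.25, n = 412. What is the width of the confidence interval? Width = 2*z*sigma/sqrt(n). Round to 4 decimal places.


width = 2*z*sigma/sqrt(n)
2*z*sigma = 2 * 1.96 * 19.25 = 75.46
sqrt(412) ≈ 20.297783
width = 75.46 / 20.297783 ≈ 3.717647

3.7176


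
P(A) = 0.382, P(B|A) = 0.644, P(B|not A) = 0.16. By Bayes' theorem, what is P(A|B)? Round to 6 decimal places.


P(A|B) = P(B|A)*P(A) / P(B), P(B) = P(B|A)*P(A) + P(B|not A)*P(not A)
P(B|A)*P(A) = 0.644 * 0.382 = 0.246008
P(B|not A)*P(not A) = 0.16 * 0.618 = 0.09888
P(B) = 0.246008 + 0.09888 = 0.344888
P(A|B) = 0.246008 / 0.344888 ≈ 0.71329823

0.713298


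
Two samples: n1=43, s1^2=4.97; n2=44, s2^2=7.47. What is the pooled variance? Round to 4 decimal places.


sp^2 = ((n1-1)*s1^2 + (n2-1)*s2^2)/(n1+n2-2)
(n1-1)*s1^2 = 42 * 4.97 = 208.74
(n2-1)*s2^2 = 43 * 7.47 = 321.21
numerator = 208.74 + 321.21 = 529.95
n1+n2-2 = 85
sp^2 = 529.95 / 85 = 10599/1700 ≈ 6.234706

6.2347


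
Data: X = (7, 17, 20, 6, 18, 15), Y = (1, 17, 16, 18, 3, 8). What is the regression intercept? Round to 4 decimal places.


a = ybar - b*xbar, where b = sum((xi-xbar)(yi-ybar)) / sum((xi-xbar)^2)
n = 6, xbar = 83/6 ≈ 13.833333, ybar = 63/6 = 10.5
Sxy = sum((xi-xbar)(yi-ybar)) = 26.5
Sxx = sum((xi-xbar)^2) = 1049/6 ≈ 174.833333
b = Sxy / Sxx = 159/1049 ≈ 0.151573
a = 10.5 - 0.151573 * 13.833333 = 8815/1049 ≈ 8.403241

8.4032


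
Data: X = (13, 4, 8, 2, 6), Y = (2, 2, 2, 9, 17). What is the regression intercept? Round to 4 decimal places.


a = ybar - b*xbar, where b = sum((xi-xbar)(yi-ybar)) / sum((xi-xbar)^2)
n = 5, xbar = 33/5 = 6.6, ybar = 32/5 = 6.4
Sxy = sum((xi-xbar)(yi-ybar)) = -41.2
Sxx = sum((xi-xbar)^2) = 71.2
b = Sxy / Sxx = -103/178 ≈ -0.578652
a = 6.4 - (-0.578652) * 6.6 = 1819/178 ≈ 10.219101

10.2191


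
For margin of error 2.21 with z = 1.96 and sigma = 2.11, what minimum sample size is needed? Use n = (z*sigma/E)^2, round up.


z*sigma/E = 1.96 * 2.11 / 2.21 = 10339/5525 ≈ 1.871312
(z*sigma/E)^2 ≈ 3.501809
round up: n = 4

4


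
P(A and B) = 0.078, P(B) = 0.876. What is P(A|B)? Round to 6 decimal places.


P(A|B) = P(A and B) / P(B) = 0.078 / 0.876 = 13/146 ≈ 0.08904110

0.089041


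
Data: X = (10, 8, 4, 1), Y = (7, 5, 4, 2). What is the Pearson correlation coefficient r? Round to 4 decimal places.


r = sum((xi-xbar)(yi-ybar)) / sqrt(sum((xi-xbar)^2) * sum((yi-ybar)^2))
n = 4, xbar = 23/4 = 5.75, ybar = 18/4 = 4.5
Sxy = sum((xi-xbar)(yi-ybar)) = 24.5
Sxx = sum((xi-xbar)^2) = 48.75
Syy = sum((yi-ybar)^2) = 13
sqrt(Sxx*Syy) ≈ 25.174392
r = Sxy / sqrt(Sxx*Syy) = 24.5 / 25.174392 ≈ 0.973211

0.9732


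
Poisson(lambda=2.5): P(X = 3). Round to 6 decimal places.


P = e^(-lam) * lam^k / k!
e^(-2.5) ≈ 0.08208500
lam^k = 2.5^3 = 15.625
k! = 3! = 6
P = 0.08208500 * 15.625 / 6 ≈ 0.213763

0.213763


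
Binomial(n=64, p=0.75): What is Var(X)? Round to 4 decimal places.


Var = n*p*(1-p) = 64 * 0.75 * 0.25 = 12

12.0000


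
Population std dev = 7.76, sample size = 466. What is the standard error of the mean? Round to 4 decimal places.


SE = sigma / sqrt(n)
sqrt(466) ≈ 21.587033
SE = 7.76 / 21.587033 ≈ 0.359475

0.3595


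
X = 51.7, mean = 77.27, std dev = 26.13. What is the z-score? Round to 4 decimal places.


z = (X - mu) / sigma
X - mu = 51.7 - 77.27 = -25.57
z = -25.57 / 26.13 = -2557/2613 ≈ -0.978569

-0.9786


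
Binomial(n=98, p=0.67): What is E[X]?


E[X] = n*p = 98 * 0.67 = 65.66

65.66


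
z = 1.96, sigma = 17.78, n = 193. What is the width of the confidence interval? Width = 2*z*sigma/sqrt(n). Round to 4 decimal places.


width = 2*z*sigma/sqrt(n)
2*z*sigma = 2 * 1.96 * 17.78 = 69.6976
sqrt(193) ≈ 13.892444
width = 69.6976 / 13.892444 ≈ 5.016943

5.0169


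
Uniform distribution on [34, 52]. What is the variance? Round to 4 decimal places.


Var = (b-a)^2 / 12
(b-a)^2 = (52 - 34)^2 = 324
Var = 324/12 = 27

27.0000


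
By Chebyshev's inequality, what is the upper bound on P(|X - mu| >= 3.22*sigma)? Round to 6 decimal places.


P <= 1/k^2
k^2 = 3.22^2 = 10.3684
1/k^2 = 1 / 10.3684 ≈ 0.09644690

0.096447


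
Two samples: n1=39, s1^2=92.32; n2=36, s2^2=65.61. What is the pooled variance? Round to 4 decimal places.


sp^2 = ((n1-1)*s1^2 + (n2-1)*s2^2)/(n1+n2-2)
(n1-1)*s1^2 = 38 * 92.32 = 3508.16
(n2-1)*s2^2 = 35 * 65.61 = 2296.35
numerator = 3508.16 + 2296.35 = 5804.51
n1+n2-2 = 73
sp^2 = 5804.51 / 73 = 580451/7300 ≈ 79.513836

79.5138


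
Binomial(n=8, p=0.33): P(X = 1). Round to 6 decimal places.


P = C(n,k) * p^k * (1-p)^(n-k)
C(8,1) = 8
p^k = 0.33^1 = 0.33
(1-p)^(n-k) = 0.67^7 ≈ 0.06060712
P = 8 * 0.33 * 0.06060712 ≈ 0.160003

0.160003


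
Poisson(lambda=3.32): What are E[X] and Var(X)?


E[X] = Var(X) = lambda = 3.32

3.32, 3.32


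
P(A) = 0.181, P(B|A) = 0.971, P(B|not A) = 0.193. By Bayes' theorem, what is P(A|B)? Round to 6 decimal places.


P(A|B) = P(B|A)*P(A) / P(B), P(B) = P(B|A)*P(A) + P(B|not A)*P(not A)
P(B|A)*P(A) = 0.971 * 0.181 = 0.175751
P(B|not A)*P(not A) = 0.193 * 0.819 = 0.158067
P(B) = 0.175751 + 0.158067 = 0.333818
P(A|B) = 0.175751 / 0.333818 ≈ 0.52648749

0.526487


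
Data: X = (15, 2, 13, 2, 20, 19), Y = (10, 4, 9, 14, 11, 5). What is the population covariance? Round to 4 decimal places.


Cov = (1/n)*sum((xi-xbar)(yi-ybar))
n = 6, xbar = 71/6 ≈ 11.833333, ybar = 53/6 ≈ 8.833333
sum((xi-xbar)(yi-ybar)) = -55/6 ≈ -9.166667
Cov = -9.166667 / 6 = -55/36 ≈ -1.527778

-1.5278


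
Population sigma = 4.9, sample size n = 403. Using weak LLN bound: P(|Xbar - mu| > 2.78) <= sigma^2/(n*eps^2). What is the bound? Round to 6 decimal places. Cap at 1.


bound = min(1, sigma^2/(n*eps^2))
sigma^2 = 4.9^2 = 24.01
n*eps^2 = 403 * 2.78^2 = 403 * 7.7284 = 3114.5452
sigma^2/(n*eps^2) = 24.01 / 3114.5452 ≈ 0.00770899

0.007709


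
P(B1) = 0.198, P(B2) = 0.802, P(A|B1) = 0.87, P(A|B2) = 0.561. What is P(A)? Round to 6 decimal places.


P(A) = P(A|B1)*P(B1) + P(A|B2)*P(B2)
P(A|B1)*P(B1) = 0.87 * 0.198 = 0.17226
P(A|B2)*P(B2) = 0.561 * 0.802 = 0.449922
P(A) = 0.17226 + 0.449922 = 0.622182

0.622182


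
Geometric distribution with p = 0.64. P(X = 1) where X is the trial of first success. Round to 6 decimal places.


P = (1-p)^(k-1) * p
(1-p)^(k-1) = 0.36^0 = 1
P = 1 * 0.64 = 0.64

0.640000


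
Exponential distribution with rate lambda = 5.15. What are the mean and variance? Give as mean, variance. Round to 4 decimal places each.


mean = 1/lam, var = 1/lam^2
mean = 1 / 5.15 = 20/103 ≈ 0.194175
lam^2 = 5.15^2 = 26.5225
var = 1 / 26.5225 ≈ 0.037704

0.1942, 0.0377


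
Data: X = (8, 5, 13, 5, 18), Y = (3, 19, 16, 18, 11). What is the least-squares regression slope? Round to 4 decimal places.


b = sum((xi-xbar)(yi-ybar)) / sum((xi-xbar)^2)
n = 5, xbar = 49/5 = 9.8, ybar = 67/5 = 13.4
Sxy = sum((xi-xbar)(yi-ybar)) = -41.6
Sxx = sum((xi-xbar)^2) = 126.8
b = Sxy / Sxx = -104/317 ≈ -0.328076

-0.3281


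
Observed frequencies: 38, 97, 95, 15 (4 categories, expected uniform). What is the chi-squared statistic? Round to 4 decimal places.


chi2 = sum((O-E)^2/E), E = total/4
total = 245, E = 245/4 = 61.25
(38 - 61.25)^2 / 61.25 = 540.5625 / 61.25 = 8649/980 ≈ 8.825510
(97 - 61.25)^2 / 61.25 = 1278.0625 / 61.25 = 20449/980 ≈ 20.866327
(95 - 61.25)^2 / 61.25 = 1139.0625 / 61.25 = 3645/196 ≈ 18.596939
(15 - 61.25)^2 / 61.25 = 2139.0625 / 61.25 = 6845/196 ≈ 34.923469
chi2 = 20387/245 ≈ 83.212245

83.2122


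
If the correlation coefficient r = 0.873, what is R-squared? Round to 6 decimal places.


R^2 = r^2 = (0.873)^2 = 0.762129

0.762129


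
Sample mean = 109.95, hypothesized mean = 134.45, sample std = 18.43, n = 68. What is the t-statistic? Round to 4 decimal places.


t = (xbar - mu0) / (s/sqrt(n))
xbar - mu0 = 109.95 - 134.45 = -24.5
sqrt(68) ≈ 8.24621125
s/sqrt(n) = 18.43 / 8.24621125 ≈ 2.23496578
t = -24.5 / 2.23496578 ≈ -10.962136

-10.9621


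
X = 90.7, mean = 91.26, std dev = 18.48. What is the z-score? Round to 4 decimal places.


z = (X - mu) / sigma
X - mu = 90.7 - 91.26 = -0.56
z = -0.56 / 18.48 = -1/33 ≈ -0.030303

-0.0303


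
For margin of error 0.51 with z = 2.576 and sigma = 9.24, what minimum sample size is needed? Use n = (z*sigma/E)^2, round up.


z*sigma/E = 2.576 * 9.24 / 0.51 = 99176/2125 ≈ 46.671059
(z*sigma/E)^2 ≈ 2178.187732
round up: n = 2179

2179


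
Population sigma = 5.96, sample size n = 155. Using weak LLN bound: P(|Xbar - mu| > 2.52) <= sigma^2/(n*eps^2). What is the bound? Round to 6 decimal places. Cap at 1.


bound = min(1, sigma^2/(n*eps^2))
sigma^2 = 5.96^2 = 35.5216
n*eps^2 = 155 * 2.52^2 = 155 * 6.3504 = 984.312
sigma^2/(n*eps^2) = 35.5216 / 984.312 ≈ 0.03608774

0.036088


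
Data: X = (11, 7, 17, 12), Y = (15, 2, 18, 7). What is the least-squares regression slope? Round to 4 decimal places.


b = sum((xi-xbar)(yi-ybar)) / sum((xi-xbar)^2)
n = 4, xbar = 47/4 = 11.75, ybar = 42/4 = 10.5
Sxy = sum((xi-xbar)(yi-ybar)) = 75.5
Sxx = sum((xi-xbar)^2) = 50.75
b = Sxy / Sxx = 302/203 ≈ 1.487685

1.4877


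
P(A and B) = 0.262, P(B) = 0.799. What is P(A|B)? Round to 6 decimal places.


P(A|B) = P(A and B) / P(B) = 0.262 / 0.799 = 262/799 ≈ 0.32790989

0.327910


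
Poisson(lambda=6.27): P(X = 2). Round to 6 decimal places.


P = e^(-lam) * lam^k / k!
e^(-6.27) ≈ 0.001892229
lam^k = 6.27^2 = 39.3129
k! = 2! = 2
P = 0.001892229 * 39.3129 / 2 ≈ 0.037194

0.037194


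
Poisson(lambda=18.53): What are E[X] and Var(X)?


E[X] = Var(X) = lambda = 18.53

18.53, 18.53


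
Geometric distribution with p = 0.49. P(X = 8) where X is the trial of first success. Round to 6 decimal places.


P = (1-p)^(k-1) * p
(1-p)^(k-1) = 0.51^7 ≈ 0.008974107
P = 0.008974107 * 0.49 ≈ 0.004397312

0.004397


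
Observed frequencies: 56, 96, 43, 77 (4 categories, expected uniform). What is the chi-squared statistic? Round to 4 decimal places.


chi2 = sum((O-E)^2/E), E = total/4
total = 272, E = 272/4 = 68
(56 - 68)^2 / 68 = 144 / 68 = 36/17 ≈ 2.117647
(96 - 68)^2 / 68 = 784 / 68 = 196/17 ≈ 11.529412
(43 - 68)^2 / 68 = 625 / 68 = 625/68 ≈ 9.191176
(77 - 68)^2 / 68 = 81 / 68 = 81/68 ≈ 1.191176
chi2 = 817/34 ≈ 24.029412

24.0294


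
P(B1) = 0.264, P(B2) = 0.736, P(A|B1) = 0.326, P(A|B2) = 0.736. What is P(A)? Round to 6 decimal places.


P(A) = P(A|B1)*P(B1) + P(A|B2)*P(B2)
P(A|B1)*P(B1) = 0.326 * 0.264 = 0.086064
P(A|B2)*P(B2) = 0.736 * 0.736 = 0.541696
P(A) = 0.086064 + 0.541696 = 0.62776

0.627760


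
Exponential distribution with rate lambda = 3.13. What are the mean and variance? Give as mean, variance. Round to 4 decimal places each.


mean = 1/lam, var = 1/lam^2
mean = 1 / 3.13 = 100/313 ≈ 0.319489
lam^2 = 3.13^2 = 9.7969
var = 1 / 9.7969 ≈ 0.102073

0.3195, 0.1021


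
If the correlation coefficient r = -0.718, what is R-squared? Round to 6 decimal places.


R^2 = r^2 = (-0.718)^2 = 0.515524

0.515524


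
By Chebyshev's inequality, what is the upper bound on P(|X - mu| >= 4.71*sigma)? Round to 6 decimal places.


P <= 1/k^2
k^2 = 4.71^2 = 22.1841
1/k^2 = 1 / 22.1841 ≈ 0.04507733

0.045077


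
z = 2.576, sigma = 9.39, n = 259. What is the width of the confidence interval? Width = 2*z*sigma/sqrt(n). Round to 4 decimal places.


width = 2*z*sigma/sqrt(n)
2*z*sigma = 2 * 2.576 * 9.39 = 48.37728
sqrt(259) ≈ 16.093477
width = 48.37728 / 16.093477 ≈ 3.006018

3.0060


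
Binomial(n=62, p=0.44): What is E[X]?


E[X] = n*p = 62 * 0.44 = 27.28

27.28


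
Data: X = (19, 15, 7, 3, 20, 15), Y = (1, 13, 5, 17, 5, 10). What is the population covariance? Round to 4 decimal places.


Cov = (1/n)*sum((xi-xbar)(yi-ybar))
n = 6, xbar = 79/6 ≈ 13.166667, ybar = 51/6 = 8.5
sum((xi-xbar)(yi-ybar)) = -121.5
Cov = -121.5 / 6 = -20.25

-20.2500


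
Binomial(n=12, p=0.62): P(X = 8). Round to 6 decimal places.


P = C(n,k) * p^k * (1-p)^(n-k)
C(12,8) = 495
p^k = 0.62^8 ≈ 0.02183401
(1-p)^(n-k) = 0.38^4 = 0.02085136
P = 495 * 0.02183401 * 0.02085136 ≈ 0.225358

0.225358


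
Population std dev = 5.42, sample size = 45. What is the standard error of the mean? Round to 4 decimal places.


SE = sigma / sqrt(n)
sqrt(45) ≈ 6.708204
SE = 5.42 / 6.708204 ≈ 0.807966

0.8080


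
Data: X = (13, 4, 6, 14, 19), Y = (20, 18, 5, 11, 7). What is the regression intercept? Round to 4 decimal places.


a = ybar - b*xbar, where b = sum((xi-xbar)(yi-ybar)) / sum((xi-xbar)^2)
n = 5, xbar = 56/5 = 11.2, ybar = 61/5 = 12.2
Sxy = sum((xi-xbar)(yi-ybar)) = -34.2
Sxx = sum((xi-xbar)^2) = 150.8
b = Sxy / Sxx = -171/754 ≈ -0.226790
a = 12.2 - (-0.226790) * 11.2 = 5557/377 ≈ 14.740053

14.7401


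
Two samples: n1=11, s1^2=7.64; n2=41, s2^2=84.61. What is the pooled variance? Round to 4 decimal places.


sp^2 = ((n1-1)*s1^2 + (n2-1)*s2^2)/(n1+n2-2)
(n1-1)*s1^2 = 10 * 7.64 = 76.4
(n2-1)*s2^2 = 40 * 84.61 = 3384.4
numerator = 76.4 + 3384.4 = 3460.8
n1+n2-2 = 50
sp^2 = 3460.8 / 50 = 69.216

69.2160


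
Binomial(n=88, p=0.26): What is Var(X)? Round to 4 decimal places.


Var = n*p*(1-p) = 88 * 0.26 * 0.74 = 16.9312

16.9312


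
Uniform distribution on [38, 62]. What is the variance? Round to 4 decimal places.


Var = (b-a)^2 / 12
(b-a)^2 = (62 - 38)^2 = 576
Var = 576/12 = 48

48.0000


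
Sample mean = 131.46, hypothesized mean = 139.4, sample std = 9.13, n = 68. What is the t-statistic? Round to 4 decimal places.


t = (xbar - mu0) / (s/sqrt(n))
xbar - mu0 = 131.46 - 139.4 = -7.94
sqrt(68) ≈ 8.24621125
s/sqrt(n) = 9.13 / 8.24621125 ≈ 1.10717513
t = -7.94 / 1.10717513 ≈ -7.171404

-7.1714


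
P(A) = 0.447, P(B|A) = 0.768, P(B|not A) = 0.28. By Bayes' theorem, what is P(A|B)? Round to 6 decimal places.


P(A|B) = P(B|A)*P(A) / P(B), P(B) = P(B|A)*P(A) + P(B|not A)*P(not A)
P(B|A)*P(A) = 0.768 * 0.447 = 0.343296
P(B|not A)*P(not A) = 0.28 * 0.553 = 0.15484
P(B) = 0.343296 + 0.15484 = 0.498136
P(A|B) = 0.343296 / 0.498136 ≈ 0.68916119

0.689161


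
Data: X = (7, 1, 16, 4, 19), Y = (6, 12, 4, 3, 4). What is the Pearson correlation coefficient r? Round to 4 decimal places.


r = sum((xi-xbar)(yi-ybar)) / sqrt(sum((xi-xbar)^2) * sum((yi-ybar)^2))
n = 5, xbar = 47/5 = 9.4, ybar = 29/5 = 5.8
Sxy = sum((xi-xbar)(yi-ybar)) = -66.6
Sxx = sum((xi-xbar)^2) = 241.2
Syy = sum((yi-ybar)^2) = 52.8
sqrt(Sxx*Syy) ≈ 112.851052
r = Sxy / sqrt(Sxx*Syy) = -66.6 / 112.851052 ≈ -0.590158

-0.5902


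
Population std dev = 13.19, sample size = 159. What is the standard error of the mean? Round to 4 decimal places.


SE = sigma / sqrt(n)
sqrt(159) ≈ 12.609520
SE = 13.19 / 12.609520 ≈ 1.046035

1.0460


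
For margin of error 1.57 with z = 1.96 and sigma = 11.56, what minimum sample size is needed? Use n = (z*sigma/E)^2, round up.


z*sigma/E = 1.96 * 11.56 / 1.57 = 56644/3925 ≈ 14.431592
(z*sigma/E)^2 ≈ 208.270858
round up: n = 209

209


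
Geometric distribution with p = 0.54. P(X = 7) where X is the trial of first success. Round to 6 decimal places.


P = (1-p)^(k-1) * p
(1-p)^(k-1) = 0.46^6 ≈ 0.009474297
P = 0.009474297 * 0.54 ≈ 0.005116120

0.005116


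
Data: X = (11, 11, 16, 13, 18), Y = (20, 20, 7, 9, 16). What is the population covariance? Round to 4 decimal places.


Cov = (1/n)*sum((xi-xbar)(yi-ybar))
n = 5, xbar = 69/5 = 13.8, ybar = 72/5 = 14.4
sum((xi-xbar)(yi-ybar)) = -36.6
Cov = -36.6 / 5 = -7.32

-7.3200


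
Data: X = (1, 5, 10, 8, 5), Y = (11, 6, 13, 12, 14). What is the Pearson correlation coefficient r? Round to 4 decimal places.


r = sum((xi-xbar)(yi-ybar)) / sqrt(sum((xi-xbar)^2) * sum((yi-ybar)^2))
n = 5, xbar = 29/5 = 5.8, ybar = 56/5 = 11.2
Sxy = sum((xi-xbar)(yi-ybar)) = 12.2
Sxx = sum((xi-xbar)^2) = 46.8
Syy = sum((yi-ybar)^2) = 38.8
sqrt(Sxx*Syy) ≈ 42.612674
r = Sxy / sqrt(Sxx*Syy) = 12.2 / 42.612674 ≈ 0.286300

0.2863


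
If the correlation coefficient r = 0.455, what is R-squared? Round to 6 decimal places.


R^2 = r^2 = (0.455)^2 = 0.207025

0.207025


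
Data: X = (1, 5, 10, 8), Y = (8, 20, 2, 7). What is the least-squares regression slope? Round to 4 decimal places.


b = sum((xi-xbar)(yi-ybar)) / sum((xi-xbar)^2)
n = 4, xbar = 24/4 = 6, ybar = 37/4 = 9.25
Sxy = sum((xi-xbar)(yi-ybar)) = -38
Sxx = sum((xi-xbar)^2) = 46
b = Sxy / Sxx = -19/23 ≈ -0.826087

-0.8261


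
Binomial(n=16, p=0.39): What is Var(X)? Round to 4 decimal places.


Var = n*p*(1-p) = 16 * 0.39 * 0.61 = 3.8064

3.8064


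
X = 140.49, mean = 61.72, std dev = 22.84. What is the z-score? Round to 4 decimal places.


z = (X - mu) / sigma
X - mu = 140.49 - 61.72 = 78.77
z = 78.77 / 22.84 = 7877/2284 ≈ 3.448774

3.4488


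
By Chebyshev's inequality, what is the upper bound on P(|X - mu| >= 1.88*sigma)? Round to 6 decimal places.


P <= 1/k^2
k^2 = 1.88^2 = 3.5344
1/k^2 = 1 / 3.5344 = 625/2209 ≈ 0.28293345

0.282933


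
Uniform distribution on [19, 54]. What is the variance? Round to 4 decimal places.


Var = (b-a)^2 / 12
(b-a)^2 = (54 - 19)^2 = 1225
Var = 1225/12 ≈ 102.083333

102.0833


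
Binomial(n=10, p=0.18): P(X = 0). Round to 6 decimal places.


P = C(n,k) * p^k * (1-p)^(n-k)
C(10,0) = 1
p^k = 0.18^0 = 1
(1-p)^(n-k) = 0.82^10 ≈ 0.1374480
P = 1 * 1 * 0.1374480 ≈ 0.137448

0.137448


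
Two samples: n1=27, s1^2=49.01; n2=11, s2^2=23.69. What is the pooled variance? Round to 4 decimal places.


sp^2 = ((n1-1)*s1^2 + (n2-1)*s2^2)/(n1+n2-2)
(n1-1)*s1^2 = 26 * 49.01 = 1274.26
(n2-1)*s2^2 = 10 * 23.69 = 236.9
numerator = 1274.26 + 236.9 = 1511.16
n1+n2-2 = 36
sp^2 = 1511.16 / 36 = 12593/300 ≈ 41.976667

41.9767


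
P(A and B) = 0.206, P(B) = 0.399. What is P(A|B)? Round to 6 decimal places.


P(A|B) = P(A and B) / P(B) = 0.206 / 0.399 = 206/399 ≈ 0.51629073

0.516291


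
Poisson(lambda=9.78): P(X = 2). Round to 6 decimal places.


P = e^(-lam) * lam^k / k!
e^(-9.78) ≈ 0.00005657180
lam^k = 9.78^2 = 95.6484
k! = 2! = 2
P = 0.00005657180 * 95.6484 / 2 ≈ 0.002706

0.002706


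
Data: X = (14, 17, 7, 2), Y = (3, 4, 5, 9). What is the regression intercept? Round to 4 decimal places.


a = ybar - b*xbar, where b = sum((xi-xbar)(yi-ybar)) / sum((xi-xbar)^2)
n = 4, xbar = 40/4 = 10, ybar = 21/4 = 5.25
Sxy = sum((xi-xbar)(yi-ybar)) = -47
Sxx = sum((xi-xbar)^2) = 138
b = Sxy / Sxx = -47/138 ≈ -0.340580
a = 5.25 - (-0.340580) * 10 = 2389/276 ≈ 8.655797

8.6558


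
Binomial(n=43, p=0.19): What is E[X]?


E[X] = n*p = 43 * 0.19 = 8.17

8.17


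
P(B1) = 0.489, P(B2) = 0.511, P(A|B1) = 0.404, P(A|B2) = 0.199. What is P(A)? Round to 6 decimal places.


P(A) = P(A|B1)*P(B1) + P(A|B2)*P(B2)
P(A|B1)*P(B1) = 0.404 * 0.489 = 0.197556
P(A|B2)*P(B2) = 0.199 * 0.511 = 0.101689
P(A) = 0.197556 + 0.101689 = 0.299245

0.299245


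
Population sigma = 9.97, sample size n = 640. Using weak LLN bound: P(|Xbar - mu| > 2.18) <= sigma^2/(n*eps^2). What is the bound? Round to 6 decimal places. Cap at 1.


bound = min(1, sigma^2/(n*eps^2))
sigma^2 = 9.97^2 = 99.4009
n*eps^2 = 640 * 2.18^2 = 640 * 4.7524 = 3041.536
sigma^2/(n*eps^2) = 99.4009 / 3041.536 ≈ 0.03268115

0.032681


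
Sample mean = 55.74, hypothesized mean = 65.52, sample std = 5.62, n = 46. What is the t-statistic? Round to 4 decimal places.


t = (xbar - mu0) / (s/sqrt(n))
xbar - mu0 = 55.74 - 65.52 = -9.78
sqrt(46) ≈ 6.78232998
s/sqrt(n) = 5.62 / 6.78232998 ≈ 0.82862379
t = -9.78 / 0.82862379 ≈ -11.802702

-11.8027


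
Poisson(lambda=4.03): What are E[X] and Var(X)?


E[X] = Var(X) = lambda = 4.03

4.03, 4.03


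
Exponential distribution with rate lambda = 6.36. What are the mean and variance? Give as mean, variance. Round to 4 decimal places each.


mean = 1/lam, var = 1/lam^2
mean = 1 / 6.36 = 25/159 ≈ 0.157233
lam^2 = 6.36^2 = 40.4496
var = 1 / 40.4496 ≈ 0.024722

0.1572, 0.0247


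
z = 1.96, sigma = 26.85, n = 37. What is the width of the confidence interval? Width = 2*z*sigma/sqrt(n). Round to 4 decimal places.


width = 2*z*sigma/sqrt(n)
2*z*sigma = 2 * 1.96 * 26.85 = 105.252
sqrt(37) ≈ 6.082763
width = 105.252 / 6.082763 ≈ 17.303322

17.3033


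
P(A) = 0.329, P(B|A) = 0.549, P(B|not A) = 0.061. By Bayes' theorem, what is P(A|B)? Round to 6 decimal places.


P(A|B) = P(B|A)*P(A) / P(B), P(B) = P(B|A)*P(A) + P(B|not A)*P(not A)
P(B|A)*P(A) = 0.549 * 0.329 = 0.180621
P(B|not A)*P(not A) = 0.061 * 0.671 = 0.040931
P(B) = 0.180621 + 0.040931 = 0.221552
P(A|B) = 0.180621 / 0.221552 = 2961/3632 ≈ 0.81525330

0.815253


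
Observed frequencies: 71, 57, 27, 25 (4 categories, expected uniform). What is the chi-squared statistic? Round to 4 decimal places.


chi2 = sum((O-E)^2/E), E = total/4
total = 180, E = 180/4 = 45
(71 - 45)^2 / 45 = 676 / 45 = 676/45 ≈ 15.022222
(57 - 45)^2 / 45 = 144 / 45 = 3.2
(27 - 45)^2 / 45 = 324 / 45 = 7.2
(25 - 45)^2 / 45 = 400 / 45 = 80/9 ≈ 8.888889
chi2 = 1544/45 ≈ 34.311111

34.3111


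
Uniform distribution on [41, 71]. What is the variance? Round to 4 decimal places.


Var = (b-a)^2 / 12
(b-a)^2 = (71 - 41)^2 = 900
Var = 900/12 = 75

75.0000


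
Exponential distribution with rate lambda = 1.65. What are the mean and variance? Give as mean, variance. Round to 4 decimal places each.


mean = 1/lam, var = 1/lam^2
mean = 1 / 1.65 = 20/33 ≈ 0.606061
lam^2 = 1.65^2 = 2.7225
var = 1 / 2.7225 = 400/1089 ≈ 0.367309

0.6061, 0.3673


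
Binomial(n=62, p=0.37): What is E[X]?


E[X] = n*p = 62 * 0.37 = 22.94

22.94


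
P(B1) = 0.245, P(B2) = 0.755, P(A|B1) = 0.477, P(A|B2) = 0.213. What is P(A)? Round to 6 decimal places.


P(A) = P(A|B1)*P(B1) + P(A|B2)*P(B2)
P(A|B1)*P(B1) = 0.477 * 0.245 = 0.116865
P(A|B2)*P(B2) = 0.213 * 0.755 = 0.160815
P(A) = 0.116865 + 0.160815 = 0.27768

0.277680


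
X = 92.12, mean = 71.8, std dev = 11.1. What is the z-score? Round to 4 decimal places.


z = (X - mu) / sigma
X - mu = 92.12 - 71.8 = 20.32
z = 20.32 / 11.1 = 1016/555 ≈ 1.830631

1.8306


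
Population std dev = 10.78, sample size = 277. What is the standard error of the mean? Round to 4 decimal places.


SE = sigma / sqrt(n)
sqrt(277) ≈ 16.643317
SE = 10.78 / 16.643317 ≈ 0.647707

0.6477


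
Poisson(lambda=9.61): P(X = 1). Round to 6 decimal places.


P = e^(-lam) * lam^k / k!
e^(-9.61) ≈ 0.00006705482
lam^k = 9.61^1 = 9.61
k! = 1! = 1
P = 0.00006705482 * 9.61 / 1 ≈ 0.000644

0.000644


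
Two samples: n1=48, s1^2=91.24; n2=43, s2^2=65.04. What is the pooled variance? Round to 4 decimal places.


sp^2 = ((n1-1)*s1^2 + (n2-1)*s2^2)/(n1+n2-2)
(n1-1)*s1^2 = 47 * 91.24 = 4288.28
(n2-1)*s2^2 = 42 * 65.04 = 2731.68
numerator = 4288.28 + 2731.68 = 7019.96
n1+n2-2 = 89
sp^2 = 7019.96 / 89 = 175499/2225 ≈ 78.875955

78.8760


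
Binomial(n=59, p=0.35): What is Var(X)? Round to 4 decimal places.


Var = n*p*(1-p) = 59 * 0.35 * 0.65 = 13.4225

13.4225


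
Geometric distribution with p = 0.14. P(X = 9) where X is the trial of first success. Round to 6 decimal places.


P = (1-p)^(k-1) * p
(1-p)^(k-1) = 0.86^8 ≈ 0.2992179
P = 0.2992179 * 0.14 ≈ 0.04189051

0.041891


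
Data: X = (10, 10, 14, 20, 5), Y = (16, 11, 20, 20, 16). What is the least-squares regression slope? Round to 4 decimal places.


b = sum((xi-xbar)(yi-ybar)) / sum((xi-xbar)^2)
n = 5, xbar = 59/5 = 11.8, ybar = 83/5 = 16.6
Sxy = sum((xi-xbar)(yi-ybar)) = 50.6
Sxx = sum((xi-xbar)^2) = 124.8
b = Sxy / Sxx = 253/624 ≈ 0.405449

0.4054


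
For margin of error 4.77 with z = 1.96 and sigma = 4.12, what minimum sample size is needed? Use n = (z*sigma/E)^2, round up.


z*sigma/E = 1.96 * 4.12 / 4.77 ≈ 1.692914
(z*sigma/E)^2 ≈ 2.865958
round up: n = 3

3


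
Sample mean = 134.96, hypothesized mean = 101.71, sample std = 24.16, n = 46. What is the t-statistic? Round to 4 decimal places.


t = (xbar - mu0) / (s/sqrt(n))
xbar - mu0 = 134.96 - 101.71 = 33.25
sqrt(46) ≈ 6.78232998
s/sqrt(n) = 24.16 / 6.78232998 ≈ 3.56219766
t = 33.25 / 3.56219766 ≈ 9.334125

9.3341


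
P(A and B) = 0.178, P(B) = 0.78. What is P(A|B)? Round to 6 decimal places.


P(A|B) = P(A and B) / P(B) = 0.178 / 0.78 = 89/390 ≈ 0.22820513

0.228205


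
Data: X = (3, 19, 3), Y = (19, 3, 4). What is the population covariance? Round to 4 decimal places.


Cov = (1/n)*sum((xi-xbar)(yi-ybar))
n = 3, xbar = 25/3 ≈ 8.333333, ybar = 26/3 ≈ 8.666667
sum((xi-xbar)(yi-ybar)) = -272/3 ≈ -90.666667
Cov = -90.666667 / 3 = -272/9 ≈ -30.222222

-30.2222


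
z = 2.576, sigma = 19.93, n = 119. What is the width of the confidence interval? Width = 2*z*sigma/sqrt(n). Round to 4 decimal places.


width = 2*z*sigma/sqrt(n)
2*z*sigma = 2 * 2.576 * 19.93 = 102.67936
sqrt(119) ≈ 10.908712
width = 102.67936 / 10.908712 ≈ 9.412601

9.4126


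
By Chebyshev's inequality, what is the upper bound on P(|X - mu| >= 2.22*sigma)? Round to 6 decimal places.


P <= 1/k^2
k^2 = 2.22^2 = 4.9284
1/k^2 = 1 / 4.9284 ≈ 0.20290561

0.202906


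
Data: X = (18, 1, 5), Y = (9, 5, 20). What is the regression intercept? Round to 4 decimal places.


a = ybar - b*xbar, where b = sum((xi-xbar)(yi-ybar)) / sum((xi-xbar)^2)
n = 3, xbar = 24/3 = 8, ybar = 34/3 ≈ 11.333333
Sxy = sum((xi-xbar)(yi-ybar)) = -5
Sxx = sum((xi-xbar)^2) = 158
b = Sxy / Sxx = -5/158 ≈ -0.031646
a = 11.333333 - (-0.031646) * 8 = 2746/237 ≈ 11.586498

11.5865


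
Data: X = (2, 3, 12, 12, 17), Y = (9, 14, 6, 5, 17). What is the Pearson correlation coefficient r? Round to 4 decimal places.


r = sum((xi-xbar)(yi-ybar)) / sqrt(sum((xi-xbar)^2) * sum((yi-ybar)^2))
n = 5, xbar = 46/5 = 9.2, ybar = 51/5 = 10.2
Sxy = sum((xi-xbar)(yi-ybar)) = 11.8
Sxx = sum((xi-xbar)^2) = 166.8
Syy = sum((yi-ybar)^2) = 106.8
sqrt(Sxx*Syy) ≈ 133.469997
r = Sxy / sqrt(Sxx*Syy) = 11.8 / 133.469997 ≈ 0.088409

0.0884


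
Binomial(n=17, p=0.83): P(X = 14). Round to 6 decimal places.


P = C(n,k) * p^k * (1-p)^(n-k)
C(17,14) = 680
p^k = 0.83^14 ≈ 0.07363653
(1-p)^(n-k) = 0.17^3 = 0.004913
P = 680 * 0.07363653 * 0.004913 ≈ 0.246008

0.246008


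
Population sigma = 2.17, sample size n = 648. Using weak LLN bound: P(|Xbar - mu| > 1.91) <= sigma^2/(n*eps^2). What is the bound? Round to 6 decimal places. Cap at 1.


bound = min(1, sigma^2/(n*eps^2))
sigma^2 = 2.17^2 = 4.7089
n*eps^2 = 648 * 1.91^2 = 648 * 3.6481 = 2363.9688
sigma^2/(n*eps^2) = 4.7089 / 2363.9688 ≈ 0.00199195

0.001992


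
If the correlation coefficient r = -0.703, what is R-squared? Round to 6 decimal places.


R^2 = r^2 = (-0.703)^2 = 0.494209

0.494209


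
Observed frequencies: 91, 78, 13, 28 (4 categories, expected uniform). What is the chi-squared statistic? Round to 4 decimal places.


chi2 = sum((O-E)^2/E), E = total/4
total = 210, E = 210/4 = 52.5
(91 - 52.5)^2 / 52.5 = 1482.25 / 52.5 = 847/30 ≈ 28.233333
(78 - 52.5)^2 / 52.5 = 650.25 / 52.5 = 867/70 ≈ 12.385714
(13 - 52.5)^2 / 52.5 = 1560.25 / 52.5 = 6241/210 ≈ 29.719048
(28 - 52.5)^2 / 52.5 = 600.25 / 52.5 = 343/30 ≈ 11.433333
chi2 = 2862/35 ≈ 81.771429

81.7714


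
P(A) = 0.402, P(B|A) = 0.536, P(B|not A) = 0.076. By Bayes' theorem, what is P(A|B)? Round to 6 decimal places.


P(A|B) = P(B|A)*P(A) / P(B), P(B) = P(B|A)*P(A) + P(B|not A)*P(not A)
P(B|A)*P(A) = 0.536 * 0.402 = 0.215472
P(B|not A)*P(not A) = 0.076 * 0.598 = 0.045448
P(B) = 0.215472 + 0.045448 = 0.26092
P(A|B) = 0.215472 / 0.26092 ≈ 0.82581634

0.825816


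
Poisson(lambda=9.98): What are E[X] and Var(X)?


E[X] = Var(X) = lambda = 9.98

9.98, 9.98


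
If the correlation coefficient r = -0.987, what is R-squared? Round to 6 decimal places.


R^2 = r^2 = (-0.987)^2 = 0.974169

0.974169


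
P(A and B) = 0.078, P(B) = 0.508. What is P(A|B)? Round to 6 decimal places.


P(A|B) = P(A and B) / P(B) = 0.078 / 0.508 = 39/254 ≈ 0.15354331

0.153543
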